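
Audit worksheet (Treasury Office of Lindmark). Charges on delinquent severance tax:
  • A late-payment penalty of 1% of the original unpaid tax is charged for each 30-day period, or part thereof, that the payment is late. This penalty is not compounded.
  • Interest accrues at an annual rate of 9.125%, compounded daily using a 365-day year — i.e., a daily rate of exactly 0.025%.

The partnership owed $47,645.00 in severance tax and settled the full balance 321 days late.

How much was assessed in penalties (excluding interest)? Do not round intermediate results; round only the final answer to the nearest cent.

Penalty periods: ⌈321/30⌉ = 11; penalty = 11 × 1% × $47,645.00 = $5,240.95

$5,240.95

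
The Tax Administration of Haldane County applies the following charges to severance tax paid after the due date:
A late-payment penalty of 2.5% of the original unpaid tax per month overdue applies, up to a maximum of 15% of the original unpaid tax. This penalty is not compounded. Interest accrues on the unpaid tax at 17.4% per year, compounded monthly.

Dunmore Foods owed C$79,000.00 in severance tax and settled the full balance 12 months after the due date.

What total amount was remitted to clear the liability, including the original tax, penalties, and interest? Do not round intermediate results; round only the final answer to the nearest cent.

C$105,747.00

Penalty (uncapped): 12 × 2.5% × C$79,000.00 = C$23,700.00; cap = 15% × C$79,000.00 = C$11,850.00 → penalty = C$11,850.00
Interest (17.4%/yr ÷ 12 = 1.45%/month): C$79,000.00 × ((1 + 0.0145)^12 − 1) = C$14,896.9980…
Total = C$79,000.00 + C$11,850.0000 + C$14,896.9980… = C$105,747.00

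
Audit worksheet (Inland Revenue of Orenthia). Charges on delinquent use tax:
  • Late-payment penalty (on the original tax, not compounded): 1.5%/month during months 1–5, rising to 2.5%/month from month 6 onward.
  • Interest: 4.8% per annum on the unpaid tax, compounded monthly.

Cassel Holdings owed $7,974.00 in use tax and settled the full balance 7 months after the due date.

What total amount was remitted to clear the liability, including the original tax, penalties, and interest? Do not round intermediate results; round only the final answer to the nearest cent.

Penalty, months 1–5: 5 × 1.5% × $7,974.00 = $598.05
Penalty, months 6–7: 2 × 2.5% × $7,974.00 = $398.70
Interest (4.8%/yr ÷ 12 = 0.4%/month): $7,974.00 × ((1 + 0.004)^7 − 1) = $225.9692…
Total = $7,974.00 + $996.7500 + $225.9692… = $9,196.72

$9,196.72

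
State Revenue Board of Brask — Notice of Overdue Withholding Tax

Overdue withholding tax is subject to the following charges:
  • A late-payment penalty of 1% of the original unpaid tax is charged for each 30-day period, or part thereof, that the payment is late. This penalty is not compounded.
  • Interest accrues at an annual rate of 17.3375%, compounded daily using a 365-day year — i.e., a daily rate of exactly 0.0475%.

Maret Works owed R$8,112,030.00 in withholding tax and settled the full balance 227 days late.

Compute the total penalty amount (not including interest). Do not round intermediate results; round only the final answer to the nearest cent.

R$648,962.40

Penalty periods: ⌈227/30⌉ = 8; penalty = 8 × 1% × R$8,112,030.00 = R$648,962.40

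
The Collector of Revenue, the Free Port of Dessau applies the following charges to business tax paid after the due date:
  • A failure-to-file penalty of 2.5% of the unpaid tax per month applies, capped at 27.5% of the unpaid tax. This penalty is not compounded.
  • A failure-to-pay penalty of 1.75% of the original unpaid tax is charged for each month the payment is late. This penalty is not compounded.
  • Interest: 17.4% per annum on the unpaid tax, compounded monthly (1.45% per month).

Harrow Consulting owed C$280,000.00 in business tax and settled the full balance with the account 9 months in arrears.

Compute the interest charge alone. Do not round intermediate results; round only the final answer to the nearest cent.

Interest: C$280,000.00 × ((1 + 0.0145)^9 − 1) = C$280,000.00 × 0.1383307… = C$38,732.6060…

C$38,732.61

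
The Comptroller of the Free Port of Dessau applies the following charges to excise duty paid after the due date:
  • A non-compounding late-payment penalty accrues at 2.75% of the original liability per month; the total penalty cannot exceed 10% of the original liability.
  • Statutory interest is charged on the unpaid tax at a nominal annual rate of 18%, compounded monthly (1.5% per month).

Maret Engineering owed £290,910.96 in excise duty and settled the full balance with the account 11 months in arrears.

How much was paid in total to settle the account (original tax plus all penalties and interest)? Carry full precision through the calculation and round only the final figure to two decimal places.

Penalty (uncapped): 11 × 2.75% × £290,910.96 = £88,000.57…; cap = 10% × £290,910.96 = £29,091.10… → penalty = £29,091.10…
Interest: £290,910.96 × ((1 + 0.015)^11 − 1) = £290,910.96 × 0.1779489… = £51,767.2962…
Total = £290,910.96 + £29,091.0960 + £51,767.2962… = £371,769.35

£371,769.35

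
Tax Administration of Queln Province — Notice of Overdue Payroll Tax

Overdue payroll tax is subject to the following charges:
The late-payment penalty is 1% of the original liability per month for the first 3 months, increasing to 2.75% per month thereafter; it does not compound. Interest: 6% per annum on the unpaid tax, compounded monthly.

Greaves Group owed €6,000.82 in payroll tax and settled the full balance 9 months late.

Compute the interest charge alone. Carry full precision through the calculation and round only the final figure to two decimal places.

Interest (6%/yr ÷ 12 = 0.5%/month): €6,000.82 × ((1 + 0.005)^9 − 1) = €275.5011…

€275.50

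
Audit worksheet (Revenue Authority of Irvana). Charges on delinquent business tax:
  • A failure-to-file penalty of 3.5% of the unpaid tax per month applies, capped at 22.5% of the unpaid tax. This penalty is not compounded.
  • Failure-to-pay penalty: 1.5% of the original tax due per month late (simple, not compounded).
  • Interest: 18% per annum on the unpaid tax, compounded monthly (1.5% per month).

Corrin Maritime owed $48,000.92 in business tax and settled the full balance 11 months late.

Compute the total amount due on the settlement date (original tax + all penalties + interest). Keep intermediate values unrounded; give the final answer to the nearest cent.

$75,262.99

Failure-to-file: 11 × 3.5% × $48,000.92 = $18,480.35…, capped at 22.5% × $48,000.92 = $10,800.21…
Failure-to-pay penalty = 1.5% × $48,000.92 × 11 mo = $7,920.15…
Interest: $48,000.92 × ((1 + 0.015)^11 − 1) = $48,000.92 × 0.1779489… = $8,541.7127…
Total = $48,000.92 + $18,720.3588 + $8,541.7127… = $75,262.99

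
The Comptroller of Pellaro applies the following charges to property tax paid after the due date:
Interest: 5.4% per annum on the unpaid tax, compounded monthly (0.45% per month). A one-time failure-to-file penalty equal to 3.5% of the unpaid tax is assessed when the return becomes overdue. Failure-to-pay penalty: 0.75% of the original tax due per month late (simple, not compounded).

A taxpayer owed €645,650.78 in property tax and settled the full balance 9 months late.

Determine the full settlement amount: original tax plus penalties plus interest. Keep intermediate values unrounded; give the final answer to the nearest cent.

€738,454.50

Failure-to-file penalty: 3.5% × €645,650.78 = €22,597.78…
Failure-to-pay penalty: 9 × 0.75% × €645,650.78 = €43,581.43…
Interest: €645,650.78 × ((1 + 0.0045)^9 − 1) = €645,650.78 × 0.0412367… = €26,624.5117…
Total = €645,650.78 + €66,179.2050… + €26,624.5117… = €738,454.50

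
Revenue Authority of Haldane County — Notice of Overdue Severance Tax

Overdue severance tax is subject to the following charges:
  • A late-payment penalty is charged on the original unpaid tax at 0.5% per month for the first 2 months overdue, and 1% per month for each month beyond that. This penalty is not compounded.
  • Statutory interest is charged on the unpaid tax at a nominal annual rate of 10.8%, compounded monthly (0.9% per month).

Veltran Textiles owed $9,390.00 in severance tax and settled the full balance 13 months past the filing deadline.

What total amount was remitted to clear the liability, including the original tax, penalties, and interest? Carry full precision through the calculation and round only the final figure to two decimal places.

Penalty, months 1–2: 2 × 0.5% × $9,390.00 = $93.90
Penalty, months 3–13: 11 × 1% × $9,390.00 = $1,032.90
Interest: $9,390.00 × ((1 + 0.009)^13 − 1) = $9,390.00 × 0.1235313… = $1,159.9586…
Total = $9,390.00 + $1,126.8000 + $1,159.9586… = $11,676.76

$11,676.76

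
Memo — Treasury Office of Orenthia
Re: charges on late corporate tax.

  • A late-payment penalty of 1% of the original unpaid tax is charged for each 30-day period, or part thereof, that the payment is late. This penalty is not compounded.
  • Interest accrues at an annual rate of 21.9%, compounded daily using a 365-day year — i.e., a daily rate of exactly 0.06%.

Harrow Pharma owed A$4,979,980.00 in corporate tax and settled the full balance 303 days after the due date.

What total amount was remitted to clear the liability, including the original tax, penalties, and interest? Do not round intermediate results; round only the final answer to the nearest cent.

A$6,520,332.18

Penalty periods: ⌈303/30⌉ = 11; penalty = 11 × 1% × A$4,979,980.00 = A$547,797.80
Interest: A$4,979,980.00 × ((1 + 0.0006)^303 − 1) = A$4,979,980.00 × 0.19930891… = A$992,554.3811…
Total = A$4,979,980.00 + A$547,797.8000 + A$992,554.3811… = A$6,520,332.18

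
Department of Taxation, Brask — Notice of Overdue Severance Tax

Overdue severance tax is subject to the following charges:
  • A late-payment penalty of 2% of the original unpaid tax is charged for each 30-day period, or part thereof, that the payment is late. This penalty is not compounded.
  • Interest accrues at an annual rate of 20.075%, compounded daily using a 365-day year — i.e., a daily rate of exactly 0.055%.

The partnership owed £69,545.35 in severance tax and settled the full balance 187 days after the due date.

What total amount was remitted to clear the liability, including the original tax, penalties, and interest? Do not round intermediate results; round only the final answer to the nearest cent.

£86,813.03

Penalty periods: ⌈187/30⌉ = 7; penalty = 7 × 2% × £69,545.35 = £9,736.35…
Interest: £69,545.35 × ((1 + 0.00055)^187 − 1) = £69,545.35 × 0.10829381… = £7,531.3311…
Total = £69,545.35 + £9,736.3490 + £7,531.3311… = £86,813.03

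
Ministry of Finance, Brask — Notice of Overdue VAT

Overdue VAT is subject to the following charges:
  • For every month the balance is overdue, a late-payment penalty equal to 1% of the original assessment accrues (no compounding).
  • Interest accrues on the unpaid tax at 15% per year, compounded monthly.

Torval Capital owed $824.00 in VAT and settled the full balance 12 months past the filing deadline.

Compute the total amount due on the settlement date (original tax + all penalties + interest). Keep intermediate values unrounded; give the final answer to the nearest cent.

Late-payment penalty: 12 × 1% × $824.00 = $98.88
Interest (15%/yr ÷ 12 = 1.25%/month): $824.00 × ((1 + 0.0125)^12 − 1) = $132.4617…
Total = $824.00 + $98.8800 + $132.4617… = $1,055.34

$1,055.34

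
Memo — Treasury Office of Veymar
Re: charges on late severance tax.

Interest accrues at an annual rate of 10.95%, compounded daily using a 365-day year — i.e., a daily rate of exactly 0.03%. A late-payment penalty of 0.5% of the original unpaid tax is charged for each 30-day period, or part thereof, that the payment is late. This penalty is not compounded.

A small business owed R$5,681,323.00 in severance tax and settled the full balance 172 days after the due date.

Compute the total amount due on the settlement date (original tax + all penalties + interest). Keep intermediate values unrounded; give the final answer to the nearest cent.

R$6,152,567.88

Penalty periods: ⌈172/30⌉ = 6; penalty = 6 × 0.5% × R$5,681,323.00 = R$170,439.69
Interest: R$5,681,323.00 × ((1 + 0.0003)^172 − 1) = R$5,681,323.00 × 0.05294633… = R$300,805.1926…
Total = R$5,681,323.00 + R$170,439.6900 + R$300,805.1926… = R$6,152,567.88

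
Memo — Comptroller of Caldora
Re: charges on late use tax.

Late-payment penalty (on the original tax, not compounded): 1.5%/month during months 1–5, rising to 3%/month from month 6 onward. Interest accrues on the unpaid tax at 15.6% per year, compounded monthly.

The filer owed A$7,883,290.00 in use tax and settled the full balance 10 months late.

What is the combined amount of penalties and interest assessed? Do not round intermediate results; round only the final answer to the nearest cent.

Penalty, months 1–5: 5 × 1.5% × A$7,883,290.00 = A$591,246.75
Penalty, months 6–10: 5 × 3% × A$7,883,290.00 = A$1,182,493.50
Interest (15.6%/yr ÷ 12 = 1.3%/month): A$7,883,290.00 × ((1 + 0.013)^10 − 1) = A$1,086,906.4992…
Penalties + interest = A$1,773,740.2500 + A$1,086,906.4992… = A$2,860,646.75

A$2,860,646.75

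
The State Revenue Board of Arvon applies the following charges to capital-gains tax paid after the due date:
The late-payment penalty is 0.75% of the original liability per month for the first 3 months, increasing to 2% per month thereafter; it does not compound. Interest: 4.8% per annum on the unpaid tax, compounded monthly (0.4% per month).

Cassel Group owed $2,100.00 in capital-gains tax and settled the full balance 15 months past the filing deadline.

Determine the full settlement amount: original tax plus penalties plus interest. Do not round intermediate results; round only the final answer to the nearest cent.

Penalty, months 1–3: 3 × 0.75% × $2,100.00 = $47.25
Penalty, months 4–15: 12 × 2% × $2,100.00 = $504.00
Interest: $2,100.00 × ((1 + 0.004)^15 − 1) = $2,100.00 × 0.0617095… = $129.5899…
Total = $2,100.00 + $551.2500 + $129.5899… = $2,780.84

$2,780.84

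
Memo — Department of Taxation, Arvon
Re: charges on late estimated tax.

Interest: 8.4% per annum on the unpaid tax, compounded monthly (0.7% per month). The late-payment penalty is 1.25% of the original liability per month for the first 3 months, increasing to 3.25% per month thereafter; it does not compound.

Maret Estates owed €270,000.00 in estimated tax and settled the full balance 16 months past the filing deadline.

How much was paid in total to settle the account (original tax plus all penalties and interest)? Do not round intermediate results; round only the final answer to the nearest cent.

Penalty, months 1–3: 3 × 1.25% × €270,000.00 = €10,125.00
Penalty, months 4–16: 13 × 3.25% × €270,000.00 = €114,075.00
Interest: €270,000.00 × ((1 + 0.007)^16 − 1) = €270,000.00 × 0.1180765… = €31,880.6615…
Total = €270,000.00 + €124,200.0000 + €31,880.6615… = €426,080.66

€426,080.66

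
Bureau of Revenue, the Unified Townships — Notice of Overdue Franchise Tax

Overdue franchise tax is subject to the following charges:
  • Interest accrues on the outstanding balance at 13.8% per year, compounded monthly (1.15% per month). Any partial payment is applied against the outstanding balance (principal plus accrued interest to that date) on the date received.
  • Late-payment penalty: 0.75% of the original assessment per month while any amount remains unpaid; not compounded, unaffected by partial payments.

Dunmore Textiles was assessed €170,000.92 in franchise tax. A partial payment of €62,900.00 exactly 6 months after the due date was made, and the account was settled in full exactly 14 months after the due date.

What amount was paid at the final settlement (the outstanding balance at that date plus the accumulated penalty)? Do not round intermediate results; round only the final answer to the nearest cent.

€148,439.09

Balance at month 6: €170,000.9200 × (1 + 0.0115)^6 = €182,073.4386…
After €62,900.00 payment: €182,073.4386… − €62,900.00 = €119,173.4386…
Balance at month 14: €119,173.4386… × (1 + 0.0115)^8 = €130,588.9913…
Penalty: 14 × 0.75% × €170,000.92 = €17,850.10…
Final settlement = outstanding balance + penalty = €130,588.9913… + €17,850.10… = €148,439.09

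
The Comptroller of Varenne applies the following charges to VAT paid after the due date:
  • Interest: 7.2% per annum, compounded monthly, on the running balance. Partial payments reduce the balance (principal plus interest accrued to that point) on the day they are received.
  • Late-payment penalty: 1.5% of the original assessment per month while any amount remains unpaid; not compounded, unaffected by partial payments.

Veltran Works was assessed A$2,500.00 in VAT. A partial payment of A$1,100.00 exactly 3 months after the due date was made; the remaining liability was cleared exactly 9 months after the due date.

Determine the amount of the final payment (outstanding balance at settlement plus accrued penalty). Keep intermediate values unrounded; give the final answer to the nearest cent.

Monthly rate = 7.2% ÷ 12 = 0.6%
Balance at month 3: A$2,500.0000 × (1 + 0.006)^3 = A$2,545.2705…
After A$1,100.00 payment: A$2,545.2705… − A$1,100.00 = A$1,445.2705…
Balance at month 9: A$1,445.2705… × (1 + 0.006)^6 = A$1,498.0870…
Penalty: 9 × 1.5% × A$2,500.00 = A$337.50
Final settlement = outstanding balance + penalty = A$1,498.0870… + A$337.50 = A$1,835.59

A$1,835.59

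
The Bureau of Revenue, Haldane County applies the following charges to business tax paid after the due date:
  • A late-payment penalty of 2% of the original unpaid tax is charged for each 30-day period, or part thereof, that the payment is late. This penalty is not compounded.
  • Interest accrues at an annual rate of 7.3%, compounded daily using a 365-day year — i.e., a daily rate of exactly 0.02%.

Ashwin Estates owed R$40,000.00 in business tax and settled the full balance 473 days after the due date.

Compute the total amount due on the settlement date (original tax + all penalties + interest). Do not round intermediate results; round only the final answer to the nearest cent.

R$56,768.35

Penalty periods: ⌈473/30⌉ = 16; penalty = 16 × 2% × R$40,000.00 = R$12,800.00
Interest: R$40,000.00 × ((1 + 0.0002)^473 − 1) = R$40,000.00 × 0.09920868… = R$3,968.3473…
Total = R$40,000.00 + R$12,800.0000 + R$3,968.3473… = R$56,768.35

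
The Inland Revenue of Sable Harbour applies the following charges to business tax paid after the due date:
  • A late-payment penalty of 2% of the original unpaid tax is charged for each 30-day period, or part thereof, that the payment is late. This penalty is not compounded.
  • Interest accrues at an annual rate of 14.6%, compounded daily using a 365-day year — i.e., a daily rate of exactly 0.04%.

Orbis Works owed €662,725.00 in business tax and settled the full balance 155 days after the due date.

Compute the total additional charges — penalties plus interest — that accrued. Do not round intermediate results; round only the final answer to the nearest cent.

€121,907.70

Penalty periods: ⌈155/30⌉ = 6; penalty = 6 × 2% × €662,725.00 = €79,527.00
Interest: €662,725.00 × ((1 + 0.0004)^155 − 1) = €662,725.00 × 0.06394916… = €42,380.7039…
Penalties + interest = €79,527.0000 + €42,380.7039… = €121,907.70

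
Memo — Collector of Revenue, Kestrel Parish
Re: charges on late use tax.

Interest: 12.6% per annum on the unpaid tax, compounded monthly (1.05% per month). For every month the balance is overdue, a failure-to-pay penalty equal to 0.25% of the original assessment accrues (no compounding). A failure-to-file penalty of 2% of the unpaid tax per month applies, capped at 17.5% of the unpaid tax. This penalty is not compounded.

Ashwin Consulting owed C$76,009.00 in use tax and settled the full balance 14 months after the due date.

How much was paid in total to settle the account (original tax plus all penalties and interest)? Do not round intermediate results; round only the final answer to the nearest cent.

C$103,939.77

Failure-to-file: 14 × 2% × C$76,009.00 = C$21,282.52, capped at 17.5% × C$76,009.00 = C$13,301.58…
Failure-to-pay penalty = 0.25% × C$76,009.00 × 14 mo = C$2,660.32…
Interest: C$76,009.00 × ((1 + 0.0105)^14 − 1) = C$76,009.00 × 0.1574666… = C$11,968.8752…
Total = C$76,009.00 + C$15,961.8900 + C$11,968.8752… = C$103,939.77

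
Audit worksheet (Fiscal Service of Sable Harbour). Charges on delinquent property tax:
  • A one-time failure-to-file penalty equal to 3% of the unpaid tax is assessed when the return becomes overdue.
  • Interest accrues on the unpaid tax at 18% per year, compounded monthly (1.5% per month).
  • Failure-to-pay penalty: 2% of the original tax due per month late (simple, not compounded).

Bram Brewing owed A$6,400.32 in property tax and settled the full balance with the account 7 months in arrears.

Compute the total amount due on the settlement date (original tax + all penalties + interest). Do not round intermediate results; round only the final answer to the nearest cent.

A$8,191.42

Failure-to-file penalty: 3% × A$6,400.32 = A$192.01…
Failure-to-pay penalty: 7 × 2% × A$6,400.32 = A$896.04…
Interest: A$6,400.32 × ((1 + 0.015)^7 − 1) = A$6,400.32 × 0.1098449… = A$703.0426…
Total = A$6,400.32 + A$1,088.0544 + A$703.0426… = A$8,191.42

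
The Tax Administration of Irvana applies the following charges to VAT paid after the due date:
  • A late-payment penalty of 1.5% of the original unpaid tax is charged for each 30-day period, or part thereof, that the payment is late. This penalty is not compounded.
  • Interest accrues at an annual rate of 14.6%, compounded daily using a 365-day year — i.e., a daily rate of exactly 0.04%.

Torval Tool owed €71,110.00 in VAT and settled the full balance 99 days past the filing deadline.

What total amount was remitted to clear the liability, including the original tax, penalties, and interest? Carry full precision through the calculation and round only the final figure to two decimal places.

€78,248.47

Penalty periods: ⌈99/30⌉ = 4; penalty = 4 × 1.5% × €71,110.00 = €4,266.60
Interest: €71,110.00 × ((1 + 0.0004)^99 − 1) = €71,110.00 × 0.04038630… = €2,871.8695…
Total = €71,110.00 + €4,266.6000 + €2,871.8695… = €78,248.47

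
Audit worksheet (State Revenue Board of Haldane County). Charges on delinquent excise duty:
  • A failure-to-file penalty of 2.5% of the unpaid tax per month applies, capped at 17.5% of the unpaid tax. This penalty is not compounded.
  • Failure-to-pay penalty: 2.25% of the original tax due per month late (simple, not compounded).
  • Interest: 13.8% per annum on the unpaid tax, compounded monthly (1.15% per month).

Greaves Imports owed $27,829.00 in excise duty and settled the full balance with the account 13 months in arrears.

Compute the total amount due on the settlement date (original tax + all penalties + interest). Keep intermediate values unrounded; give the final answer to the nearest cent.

$45,299.02

Failure-to-file: 13 × 2.5% × $27,829.00 = $9,044.43…, capped at 17.5% × $27,829.00 = $4,870.08…
Failure-to-pay penalty: 13 × 2.25% × $27,829.00 = $8,139.98…
Interest: $27,829.00 × ((1 + 0.0115)^13 − 1) = $27,829.00 × 0.1602632… = $4,459.9657…
Total = $27,829.00 + $13,010.0575 + $4,459.9657… = $45,299.02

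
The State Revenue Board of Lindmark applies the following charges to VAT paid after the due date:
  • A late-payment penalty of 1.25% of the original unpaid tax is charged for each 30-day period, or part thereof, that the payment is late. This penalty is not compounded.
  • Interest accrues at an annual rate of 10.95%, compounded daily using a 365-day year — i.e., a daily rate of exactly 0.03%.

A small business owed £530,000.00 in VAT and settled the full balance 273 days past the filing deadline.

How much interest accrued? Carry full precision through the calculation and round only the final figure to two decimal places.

£45,226.99

Interest: £530,000.00 × ((1 + 0.0003)^273 − 1) = £530,000.00 × 0.08533394… = £45,226.9876…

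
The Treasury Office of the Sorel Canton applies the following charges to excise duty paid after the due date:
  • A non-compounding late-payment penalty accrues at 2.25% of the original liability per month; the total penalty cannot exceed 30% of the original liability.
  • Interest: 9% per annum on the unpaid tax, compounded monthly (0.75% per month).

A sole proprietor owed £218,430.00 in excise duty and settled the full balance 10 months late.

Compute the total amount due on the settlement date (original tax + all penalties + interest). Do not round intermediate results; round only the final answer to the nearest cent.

£284,523.11

Penalty: 10 × 2.25% × £218,430.00 = £49,146.75 (below the 30% cap of £65,529.00)
Interest: £218,430.00 × ((1 + 0.0075)^10 − 1) = £218,430.00 × 0.0775825… = £16,946.3554…
Total = £218,430.00 + £49,146.7500 + £16,946.3554… = £284,523.11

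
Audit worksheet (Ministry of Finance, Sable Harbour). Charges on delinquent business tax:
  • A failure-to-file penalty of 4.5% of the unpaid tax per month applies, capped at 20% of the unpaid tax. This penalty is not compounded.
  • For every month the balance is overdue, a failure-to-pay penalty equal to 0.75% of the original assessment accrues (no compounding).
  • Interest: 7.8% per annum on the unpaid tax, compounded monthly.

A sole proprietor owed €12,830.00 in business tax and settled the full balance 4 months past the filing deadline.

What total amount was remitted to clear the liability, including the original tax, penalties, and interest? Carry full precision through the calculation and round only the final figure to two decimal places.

Failure-to-file: 4 × 4.5% × €12,830.00 = €2,309.40 (under the 20% cap)
Failure-to-pay penalty: 4 × 0.75% × €12,830.00 = €384.90
Interest (7.8%/yr ÷ 12 = 0.65%/month): €12,830.00 × ((1 + 0.0065)^4 − 1) = €336.8465…
Total = €12,830.00 + €2,694.3000 + €336.8465… = €15,861.15

€15,861.15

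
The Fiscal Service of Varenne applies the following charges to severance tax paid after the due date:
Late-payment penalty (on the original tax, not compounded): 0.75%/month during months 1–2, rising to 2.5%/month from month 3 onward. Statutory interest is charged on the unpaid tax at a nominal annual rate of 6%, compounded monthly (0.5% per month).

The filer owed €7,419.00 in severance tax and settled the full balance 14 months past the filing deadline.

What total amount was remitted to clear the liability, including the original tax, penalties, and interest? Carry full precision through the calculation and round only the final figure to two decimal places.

€10,292.54

Penalty, months 1–2: 2 × 0.75% × €7,419.00 = €111.29…
Penalty, months 3–14: 12 × 2.5% × €7,419.00 = €2,225.70
Interest: €7,419.00 × ((1 + 0.005)^14 − 1) = €7,419.00 × 0.0723211… = €536.5505…
Total = €7,419.00 + €2,336.9850 + €536.5505… = €10,292.54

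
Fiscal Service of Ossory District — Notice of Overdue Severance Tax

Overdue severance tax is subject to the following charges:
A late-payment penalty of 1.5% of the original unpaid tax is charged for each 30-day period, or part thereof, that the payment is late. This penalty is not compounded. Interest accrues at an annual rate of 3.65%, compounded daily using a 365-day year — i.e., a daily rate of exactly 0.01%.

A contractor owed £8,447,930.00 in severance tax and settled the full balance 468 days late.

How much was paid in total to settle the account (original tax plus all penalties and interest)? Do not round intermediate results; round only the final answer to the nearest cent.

Penalty periods: ⌈468/30⌉ = 16; penalty = 16 × 1.5% × £8,447,930.00 = £2,027,503.20
Interest: £8,447,930.00 × ((1 + 0.0001)^468 − 1) = £8,447,930.00 × 0.04790995… = £404,739.9351…
Total = £8,447,930.00 + £2,027,503.2000 + £404,739.9351… = £10,880,173.14

£10,880,173.14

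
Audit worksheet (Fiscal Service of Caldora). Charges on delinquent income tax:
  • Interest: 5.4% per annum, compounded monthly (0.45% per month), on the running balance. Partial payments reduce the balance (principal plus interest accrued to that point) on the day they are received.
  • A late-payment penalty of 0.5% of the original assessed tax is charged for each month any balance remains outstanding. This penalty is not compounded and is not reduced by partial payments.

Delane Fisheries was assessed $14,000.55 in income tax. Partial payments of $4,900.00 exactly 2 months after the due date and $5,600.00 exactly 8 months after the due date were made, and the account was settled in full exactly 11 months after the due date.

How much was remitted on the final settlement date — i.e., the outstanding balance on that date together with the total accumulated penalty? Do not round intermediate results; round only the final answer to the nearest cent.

Balance at month 2: $14,000.5500 × (1 + 0.0045)^2 = $14,126.8385…
After $4,900.00 payment: $14,126.8385… − $4,900.00 = $9,226.8385…
Balance at month 8: $9,226.8385… × (1 + 0.0045)^6 = $9,478.7826…
After $5,600.00 payment: $9,478.7826… − $5,600.00 = $3,878.7826…
Balance at month 11: $3,878.7826… × (1 + 0.0045)^3 = $3,931.3822…
Penalty: 11 × 0.5% × $14,000.55 = $770.03…
Final settlement = outstanding balance + penalty = $3,931.3822… + $770.03… = $4,701.41

$4,701.41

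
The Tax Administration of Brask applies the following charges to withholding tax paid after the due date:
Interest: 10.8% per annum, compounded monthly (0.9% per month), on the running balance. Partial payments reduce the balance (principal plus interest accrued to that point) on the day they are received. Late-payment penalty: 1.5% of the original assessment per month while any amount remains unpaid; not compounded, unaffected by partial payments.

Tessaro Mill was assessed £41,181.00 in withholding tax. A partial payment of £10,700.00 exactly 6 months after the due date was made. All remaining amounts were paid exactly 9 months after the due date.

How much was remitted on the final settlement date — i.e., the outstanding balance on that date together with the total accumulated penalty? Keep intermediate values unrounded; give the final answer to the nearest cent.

Balance at month 6: £41,181.0000 × (1 + 0.009)^6 = £43,455.4134…
After £10,700.00 payment: £43,455.4134… − £10,700.00 = £32,755.4134…
Balance at month 9: £32,755.4134… × (1 + 0.009)^3 = £33,647.7930…
Penalty: 9 × 1.5% × £41,181.00 = £5,559.44…
Final settlement = outstanding balance + penalty = £33,647.7930… + £5,559.44… = £39,207.23

£39,207.23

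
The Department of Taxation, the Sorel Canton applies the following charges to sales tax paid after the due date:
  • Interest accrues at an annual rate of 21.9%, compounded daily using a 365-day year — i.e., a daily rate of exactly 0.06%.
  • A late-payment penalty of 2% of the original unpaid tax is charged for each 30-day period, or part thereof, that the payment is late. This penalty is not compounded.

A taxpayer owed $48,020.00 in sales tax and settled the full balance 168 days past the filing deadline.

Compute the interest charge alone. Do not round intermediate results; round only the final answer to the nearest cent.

Interest: $48,020.00 × ((1 + 0.0006)^168 − 1) = $48,020.00 × 0.10602198… = $5,091.1753…

$5,091.18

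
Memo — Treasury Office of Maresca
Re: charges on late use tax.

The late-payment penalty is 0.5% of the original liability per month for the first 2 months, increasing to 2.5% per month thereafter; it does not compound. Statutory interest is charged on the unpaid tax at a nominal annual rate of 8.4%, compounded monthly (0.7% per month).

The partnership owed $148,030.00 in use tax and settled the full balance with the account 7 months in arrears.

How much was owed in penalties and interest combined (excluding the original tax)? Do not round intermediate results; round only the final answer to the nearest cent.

Penalty, months 1–2: 2 × 0.5% × $148,030.00 = $1,480.30
Penalty, months 3–7: 5 × 2.5% × $148,030.00 = $18,503.75
Interest: $148,030.00 × ((1 + 0.007)^7 − 1) = $148,030.00 × 0.0500411… = $7,407.5825…
Penalties + interest = $19,984.0500 + $7,407.5825… = $27,391.63

$27,391.63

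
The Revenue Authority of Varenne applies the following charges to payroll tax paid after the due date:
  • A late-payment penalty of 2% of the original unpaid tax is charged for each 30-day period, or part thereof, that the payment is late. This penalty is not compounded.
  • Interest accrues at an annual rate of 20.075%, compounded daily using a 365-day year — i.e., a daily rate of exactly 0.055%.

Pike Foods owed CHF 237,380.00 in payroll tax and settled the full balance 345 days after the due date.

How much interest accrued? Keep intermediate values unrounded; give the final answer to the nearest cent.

Interest: CHF 237,380.00 × ((1 + 0.00055)^345 − 1) = CHF 237,380.00 × 0.20888426… = CHF 49,584.9465…

CHF 49,584.95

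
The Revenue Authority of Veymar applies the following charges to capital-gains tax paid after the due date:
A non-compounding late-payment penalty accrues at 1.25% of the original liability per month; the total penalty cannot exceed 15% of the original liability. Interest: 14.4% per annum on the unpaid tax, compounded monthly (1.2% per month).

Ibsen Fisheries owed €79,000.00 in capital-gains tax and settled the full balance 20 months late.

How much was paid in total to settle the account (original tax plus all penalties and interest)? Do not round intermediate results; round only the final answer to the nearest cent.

€112,135.31

Penalty (uncapped): 20 × 1.25% × €79,000.00 = €19,750.00; cap = 15% × €79,000.00 = €11,850.00 → penalty = €11,850.00
Interest: €79,000.00 × ((1 + 0.012)^20 − 1) = €79,000.00 × 0.2694344… = €21,285.3146…
Total = €79,000.00 + €11,850.0000 + €21,285.3146… = €112,135.31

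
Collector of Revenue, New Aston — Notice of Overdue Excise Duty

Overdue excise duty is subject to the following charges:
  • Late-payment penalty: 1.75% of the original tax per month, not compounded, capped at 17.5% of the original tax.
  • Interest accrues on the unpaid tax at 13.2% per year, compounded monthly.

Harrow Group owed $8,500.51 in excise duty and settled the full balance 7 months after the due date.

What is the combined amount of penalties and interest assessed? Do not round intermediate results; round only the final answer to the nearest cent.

$1,717.85

Penalty: 7 × 1.75% × $8,500.51 = $1,041.31… (below the 17.5% cap of $1,487.59…)
Interest (13.2%/yr ÷ 12 = 1.1%/month): $8,500.51 × ((1 + 0.011)^7 − 1) = $676.5394…
Penalties + interest = $1,041.3125… + $676.5394… = $1,717.85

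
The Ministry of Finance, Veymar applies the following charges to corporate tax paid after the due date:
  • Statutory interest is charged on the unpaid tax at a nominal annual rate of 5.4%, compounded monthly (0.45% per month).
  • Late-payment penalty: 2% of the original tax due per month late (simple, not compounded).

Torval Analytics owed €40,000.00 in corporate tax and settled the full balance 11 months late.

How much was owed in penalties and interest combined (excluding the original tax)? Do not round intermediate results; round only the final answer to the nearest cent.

€10,825.16

Late-payment penalty: 11 × 2% × €40,000.00 = €8,800.00
Interest: €40,000.00 × ((1 + 0.0045)^11 − 1) = €40,000.00 × 0.0506289… = €2,025.1569…
Penalties + interest = €8,800.0000 + €2,025.1569… = €10,825.16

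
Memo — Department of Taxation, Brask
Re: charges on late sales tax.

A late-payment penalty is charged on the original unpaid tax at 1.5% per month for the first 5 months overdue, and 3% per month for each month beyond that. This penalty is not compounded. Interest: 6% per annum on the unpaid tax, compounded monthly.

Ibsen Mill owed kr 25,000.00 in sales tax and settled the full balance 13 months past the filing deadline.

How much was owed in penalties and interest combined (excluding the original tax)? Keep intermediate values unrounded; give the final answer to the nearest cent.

Penalty, months 1–5: 5 × 1.5% × kr 25,000.00 = kr 1,875.00
Penalty, months 6–13: 8 × 3% × kr 25,000.00 = kr 6,000.00
Interest (6%/yr ÷ 12 = 0.5%/month): kr 25,000.00 × ((1 + 0.005)^13 − 1) = kr 1,674.6550…
Penalties + interest = kr 7,875.0000 + kr 1,674.6550… = kr 9,549.66

kr 9,549.66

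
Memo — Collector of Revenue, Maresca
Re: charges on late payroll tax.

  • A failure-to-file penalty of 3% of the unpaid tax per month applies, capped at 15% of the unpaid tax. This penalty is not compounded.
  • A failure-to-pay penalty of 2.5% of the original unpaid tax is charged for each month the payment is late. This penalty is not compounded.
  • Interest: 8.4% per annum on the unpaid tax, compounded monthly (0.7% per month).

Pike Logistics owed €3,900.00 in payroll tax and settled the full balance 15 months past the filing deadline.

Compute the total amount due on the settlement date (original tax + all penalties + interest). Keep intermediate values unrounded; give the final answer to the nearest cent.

€6,377.69

Failure-to-file: 15 × 3% × €3,900.00 = €1,755.00, capped at 15% × €3,900.00 = €585.00
Failure-to-pay penalty = 2.5% × €3,900.00 × 15 mo = €1,462.50
Interest: €3,900.00 × ((1 + 0.007)^15 − 1) = €3,900.00 × 0.1103044… = €430.1871…
Total = €3,900.00 + €2,047.5000 + €430.1871… = €6,377.69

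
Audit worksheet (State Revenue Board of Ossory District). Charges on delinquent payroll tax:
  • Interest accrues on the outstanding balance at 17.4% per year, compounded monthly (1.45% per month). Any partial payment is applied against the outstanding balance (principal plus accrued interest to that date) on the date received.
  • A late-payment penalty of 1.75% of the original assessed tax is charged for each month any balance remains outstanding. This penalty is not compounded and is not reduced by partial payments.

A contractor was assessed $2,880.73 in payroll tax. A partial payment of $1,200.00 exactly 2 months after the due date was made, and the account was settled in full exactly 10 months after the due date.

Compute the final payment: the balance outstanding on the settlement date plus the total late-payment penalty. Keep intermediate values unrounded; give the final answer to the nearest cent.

$2,484.43

Balance at month 2: $2,880.7300 × (1 + 0.0145)^2 = $2,964.8768…
After $1,200.00 payment: $2,964.8768… − $1,200.00 = $1,764.8768…
Balance at month 10: $1,764.8768… × (1 + 0.0145)^8 = $1,980.2992…
Penalty: 10 × 1.75% × $2,880.73 = $504.13…
Final settlement = outstanding balance + penalty = $1,980.2992… + $504.13… = $2,484.43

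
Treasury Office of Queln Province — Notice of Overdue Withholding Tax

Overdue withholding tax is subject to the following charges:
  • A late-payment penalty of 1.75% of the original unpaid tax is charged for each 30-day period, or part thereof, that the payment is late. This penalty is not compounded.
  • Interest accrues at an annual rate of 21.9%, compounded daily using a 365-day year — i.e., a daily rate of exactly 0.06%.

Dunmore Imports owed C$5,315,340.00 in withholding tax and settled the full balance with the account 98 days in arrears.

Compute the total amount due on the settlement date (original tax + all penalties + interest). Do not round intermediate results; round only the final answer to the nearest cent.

Penalty periods: ⌈98/30⌉ = 4; penalty = 4 × 1.75% × C$5,315,340.00 = C$372,073.80
Interest: C$5,315,340.00 × ((1 + 0.0006)^98 − 1) = C$5,315,340.00 × 0.06054441… = C$321,814.1041…
Total = C$5,315,340.00 + C$372,073.8000 + C$321,814.1041… = C$6,009,227.90

C$6,009,227.90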